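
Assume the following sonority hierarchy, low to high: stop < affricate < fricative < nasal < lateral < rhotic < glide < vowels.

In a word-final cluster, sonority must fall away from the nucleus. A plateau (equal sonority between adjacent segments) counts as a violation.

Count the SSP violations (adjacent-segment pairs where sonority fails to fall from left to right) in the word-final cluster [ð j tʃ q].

1

/ð/ — fricative, sonority 3.
/j/ — glide, sonority 7.
/tʃ/ — affricate, sonority 2.
/q/ — stop, sonority 1.
/ð/→/j/: 3→7 (does not fall) — violation.
/j/→/tʃ/: 7→2 (falls) — ok.
/tʃ/→/q/: 2→1 (falls) — ok.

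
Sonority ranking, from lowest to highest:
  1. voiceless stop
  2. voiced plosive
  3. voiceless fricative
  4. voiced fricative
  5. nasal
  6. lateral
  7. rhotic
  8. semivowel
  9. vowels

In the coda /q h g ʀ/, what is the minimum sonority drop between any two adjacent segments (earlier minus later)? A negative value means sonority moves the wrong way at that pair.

/q/ is a voiceless stop (sonority 1).
/h/ is a voiceless fricative (sonority 3).
/g/ is a voiced plosive (sonority 2).
/ʀ/ is a rhotic (sonority 7).
/q/→/h/: change -2.
/h/→/g/: change +1.
/g/→/ʀ/: change -5.
Minimum = -5.

-5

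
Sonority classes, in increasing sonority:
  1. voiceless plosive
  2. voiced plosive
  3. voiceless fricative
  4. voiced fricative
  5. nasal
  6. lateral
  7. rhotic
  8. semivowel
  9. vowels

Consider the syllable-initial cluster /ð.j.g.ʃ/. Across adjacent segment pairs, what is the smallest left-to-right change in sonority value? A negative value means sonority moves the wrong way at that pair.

/ð/ — voiced fricative, sonority 4.
/j/ — semivowel, sonority 8.
/g/ — voiced plosive, sonority 2.
/ʃ/ — voiceless fricative, sonority 3.
/ð/→/j/: change +4.
/j/→/g/: change -6.
/g/→/ʃ/: change +1.
Minimum = -6.

-6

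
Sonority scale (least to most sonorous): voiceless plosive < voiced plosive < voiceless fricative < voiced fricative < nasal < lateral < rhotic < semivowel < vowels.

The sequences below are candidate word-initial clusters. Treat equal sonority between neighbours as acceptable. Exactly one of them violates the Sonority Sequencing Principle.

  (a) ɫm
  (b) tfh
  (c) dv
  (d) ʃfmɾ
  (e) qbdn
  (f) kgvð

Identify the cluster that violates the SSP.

(a) 6-5 → violates
(b) 1-3-3 → obeys
(c) 2-4 → obeys
(d) 3-3-5-7 → obeys
(e) 1-2-2-5 → obeys
(f) 1-2-4-4 → obeys

a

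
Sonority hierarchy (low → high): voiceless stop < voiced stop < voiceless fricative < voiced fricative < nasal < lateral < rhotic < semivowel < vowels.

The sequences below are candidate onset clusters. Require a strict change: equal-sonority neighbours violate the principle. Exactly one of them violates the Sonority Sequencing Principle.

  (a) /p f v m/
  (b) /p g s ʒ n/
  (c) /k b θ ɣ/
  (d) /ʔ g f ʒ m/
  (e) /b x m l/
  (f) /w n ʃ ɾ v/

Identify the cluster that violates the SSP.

(a) 1-3-4-5 → obeys
(b) 1-2-3-4-5 → obeys
(c) 1-2-3-4 → obeys
(d) 1-2-3-4-5 → obeys
(e) 2-3-5-6 → obeys
(f) 8-5-3-7-4 → violates

f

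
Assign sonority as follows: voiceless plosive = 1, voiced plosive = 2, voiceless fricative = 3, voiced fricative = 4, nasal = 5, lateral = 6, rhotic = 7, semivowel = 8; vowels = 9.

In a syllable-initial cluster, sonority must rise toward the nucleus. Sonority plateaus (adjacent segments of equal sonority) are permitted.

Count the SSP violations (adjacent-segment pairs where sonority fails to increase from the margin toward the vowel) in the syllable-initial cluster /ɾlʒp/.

3

/ɾ/ is a rhotic (sonority 7).
/l/ is a lateral (sonority 6).
/ʒ/ is a voiced fricative (sonority 4).
/p/ is a voiceless plosive (sonority 1).
/ɾ/→/l/: 7→6 (does not rise) — violation.
/l/→/ʒ/: 6→4 (does not rise) — violation.
/ʒ/→/p/: 4→1 (does not rise) — violation.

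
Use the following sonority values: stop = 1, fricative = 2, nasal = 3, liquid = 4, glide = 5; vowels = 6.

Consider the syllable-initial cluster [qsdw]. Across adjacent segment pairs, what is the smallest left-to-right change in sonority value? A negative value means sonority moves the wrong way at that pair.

-1

/q/: stop = 1.
/s/: fricative = 2.
/d/: stop = 1.
/w/: glide = 5.
/q/→/s/: change +1.
/s/→/d/: change -1.
/d/→/w/: change +4.
Minimum = -1.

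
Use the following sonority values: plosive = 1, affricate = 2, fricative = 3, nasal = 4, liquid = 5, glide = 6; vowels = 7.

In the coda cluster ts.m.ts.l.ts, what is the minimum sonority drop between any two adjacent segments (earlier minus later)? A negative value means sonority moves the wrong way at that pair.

-3

/ts/: affricate = 2.
/m/: nasal = 4.
/ts/: affricate = 2.
/l/: liquid = 5.
/ts/: affricate = 2.
/ts/→/m/: change -2.
/m/→/ts/: change +2.
/ts/→/l/: change -3.
/l/→/ts/: change +3.
Minimum = -3.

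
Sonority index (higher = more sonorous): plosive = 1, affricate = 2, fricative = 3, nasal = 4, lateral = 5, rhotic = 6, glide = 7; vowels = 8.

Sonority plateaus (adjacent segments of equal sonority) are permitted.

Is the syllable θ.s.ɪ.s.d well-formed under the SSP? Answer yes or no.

yes

Onset: /θ/ is a fricative (sonority 3), /s/ is a fricative (sonority 3); then the nucleus /ɪ/ (sonority 8).
Onset profile 3-3-8 — rises to the nucleus.
Coda: /s/ is a fricative (sonority 3), /d/ is a plosive (sonority 1).
Coda profile 8-3-1 — falls from the nucleus.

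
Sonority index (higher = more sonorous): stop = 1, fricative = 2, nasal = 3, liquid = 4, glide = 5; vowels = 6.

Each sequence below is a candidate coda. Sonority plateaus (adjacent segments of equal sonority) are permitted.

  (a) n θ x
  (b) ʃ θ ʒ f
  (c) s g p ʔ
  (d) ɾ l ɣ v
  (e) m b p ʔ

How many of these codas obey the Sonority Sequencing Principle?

(a) 3-2-2 → obeys
(b) 2-2-2-2 → obeys
(c) 2-1-1-1 → obeys
(d) 4-4-2-2 → obeys
(e) 3-1-1-1 → obeys

5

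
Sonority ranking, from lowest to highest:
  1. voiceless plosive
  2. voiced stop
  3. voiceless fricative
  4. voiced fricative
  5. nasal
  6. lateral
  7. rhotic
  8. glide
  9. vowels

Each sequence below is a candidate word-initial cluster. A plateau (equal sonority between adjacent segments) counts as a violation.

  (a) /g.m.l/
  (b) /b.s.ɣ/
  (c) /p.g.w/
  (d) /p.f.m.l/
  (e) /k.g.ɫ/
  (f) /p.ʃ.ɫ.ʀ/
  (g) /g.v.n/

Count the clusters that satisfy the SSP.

7

(a) /g.m.l/: profile 2-5-6 — obeys.
(b) /b.s.ɣ/: profile 2-3-4 — obeys.
(c) /p.g.w/: profile 1-2-8 — obeys.
(d) /p.f.m.l/: profile 1-3-5-6 — obeys.
(e) /k.g.ɫ/: profile 1-2-6 — obeys.
(f) /p.ʃ.ɫ.ʀ/: profile 1-3-6-7 — obeys.
(g) /g.v.n/: profile 2-4-5 — obeys.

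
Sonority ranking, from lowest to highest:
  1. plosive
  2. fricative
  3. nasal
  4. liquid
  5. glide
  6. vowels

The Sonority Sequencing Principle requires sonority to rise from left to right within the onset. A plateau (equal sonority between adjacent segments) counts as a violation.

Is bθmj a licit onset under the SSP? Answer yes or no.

/b/ is a plosive (sonority 1).
/θ/ is a fricative (sonority 2).
/m/ is a nasal (sonority 3).
/j/ is a glide (sonority 5).
The profile 1-2-3-5 strictly rises, so the onset satisfies the SSP.

yes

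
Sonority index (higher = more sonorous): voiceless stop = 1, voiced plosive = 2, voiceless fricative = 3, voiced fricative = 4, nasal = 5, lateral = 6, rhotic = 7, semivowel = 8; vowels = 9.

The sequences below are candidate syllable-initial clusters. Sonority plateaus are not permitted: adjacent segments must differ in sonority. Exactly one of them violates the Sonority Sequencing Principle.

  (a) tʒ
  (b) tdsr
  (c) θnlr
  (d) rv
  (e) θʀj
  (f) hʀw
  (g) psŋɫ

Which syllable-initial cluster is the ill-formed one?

d

(a) 1-4 → obeys
(b) 1-2-3-7 → obeys
(c) 3-5-6-7 → obeys
(d) 7-4 → violates
(e) 3-7-8 → obeys
(f) 3-7-8 → obeys
(g) 1-3-5-6 → obeys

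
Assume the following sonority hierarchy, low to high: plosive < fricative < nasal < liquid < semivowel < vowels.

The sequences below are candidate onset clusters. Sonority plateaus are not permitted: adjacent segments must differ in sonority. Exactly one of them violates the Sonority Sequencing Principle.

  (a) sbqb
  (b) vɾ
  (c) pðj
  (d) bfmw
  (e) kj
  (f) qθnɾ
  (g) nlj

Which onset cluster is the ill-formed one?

(a) sonority 2-1-1-1: ill-formed.
(b) sonority 2-4: well-formed.
(c) sonority 1-2-5: well-formed.
(d) sonority 1-2-3-5: well-formed.
(e) sonority 1-5: well-formed.
(f) sonority 1-2-3-4: well-formed.
(g) sonority 3-4-5: well-formed.

a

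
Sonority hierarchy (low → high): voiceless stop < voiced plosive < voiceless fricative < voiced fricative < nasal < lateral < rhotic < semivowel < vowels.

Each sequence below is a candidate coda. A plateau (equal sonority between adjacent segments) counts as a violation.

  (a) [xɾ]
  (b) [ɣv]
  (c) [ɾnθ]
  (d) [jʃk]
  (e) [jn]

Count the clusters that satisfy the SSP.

3

(a) sonority 3-7: ill-formed.
(b) sonority 4-4: ill-formed.
(c) sonority 7-5-3: well-formed.
(d) sonority 8-3-1: well-formed.
(e) sonority 8-5: well-formed.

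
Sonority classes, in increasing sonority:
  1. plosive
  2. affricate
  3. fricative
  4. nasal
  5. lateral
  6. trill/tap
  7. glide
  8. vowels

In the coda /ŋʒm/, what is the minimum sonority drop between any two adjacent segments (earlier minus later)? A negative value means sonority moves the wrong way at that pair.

/ŋ/ — nasal, sonority 4.
/ʒ/ — fricative, sonority 3.
/m/ — nasal, sonority 4.
/ŋ/→/ʒ/: change +1.
/ʒ/→/m/: change -1.
Minimum = -1.

-1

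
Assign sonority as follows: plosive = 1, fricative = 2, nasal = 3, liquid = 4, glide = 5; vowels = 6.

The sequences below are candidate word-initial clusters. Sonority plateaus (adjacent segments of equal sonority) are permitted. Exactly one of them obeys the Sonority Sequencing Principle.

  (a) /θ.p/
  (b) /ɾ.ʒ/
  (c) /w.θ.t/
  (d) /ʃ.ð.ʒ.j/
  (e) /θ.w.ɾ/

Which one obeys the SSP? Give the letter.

(a) /θ.p/: profile 2-1 — violates.
(b) /ɾ.ʒ/: profile 4-2 — violates.
(c) /w.θ.t/: profile 5-2-1 — violates.
(d) /ʃ.ð.ʒ.j/: profile 2-2-2-5 — obeys.
(e) /θ.w.ɾ/: profile 2-5-4 — violates.

d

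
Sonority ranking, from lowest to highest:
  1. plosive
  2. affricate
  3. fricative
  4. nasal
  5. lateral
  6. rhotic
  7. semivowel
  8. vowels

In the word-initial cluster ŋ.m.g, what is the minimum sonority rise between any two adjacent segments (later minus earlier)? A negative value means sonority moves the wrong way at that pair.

/ŋ/: nasal = 4.
/m/: nasal = 4.
/g/: plosive = 1.
/ŋ/→/m/: change +0.
/m/→/g/: change -3.
Minimum = -3.

-3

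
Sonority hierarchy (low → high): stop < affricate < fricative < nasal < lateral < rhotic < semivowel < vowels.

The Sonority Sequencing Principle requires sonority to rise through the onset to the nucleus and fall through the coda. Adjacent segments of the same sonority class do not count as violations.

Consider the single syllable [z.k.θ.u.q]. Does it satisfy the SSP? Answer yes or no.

no

Onset: /z/ is a fricative (sonority 3), /k/ is a stop (sonority 1), /θ/ is a fricative (sonority 3); then the nucleus /u/ (sonority 8).
Onset profile 3-1-3-8 — does not rise throughout.
Coda: /q/ is a stop (sonority 1).
Coda profile 8-1 — falls from the nucleus.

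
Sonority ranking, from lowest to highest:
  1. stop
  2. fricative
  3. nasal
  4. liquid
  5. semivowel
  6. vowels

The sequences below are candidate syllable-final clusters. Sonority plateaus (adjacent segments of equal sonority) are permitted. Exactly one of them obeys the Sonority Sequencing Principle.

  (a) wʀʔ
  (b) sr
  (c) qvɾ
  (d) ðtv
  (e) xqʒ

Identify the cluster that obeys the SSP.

a

(a) 5-4-1 → obeys
(b) 2-4 → violates
(c) 1-2-4 → violates
(d) 2-1-2 → violates
(e) 2-1-2 → violates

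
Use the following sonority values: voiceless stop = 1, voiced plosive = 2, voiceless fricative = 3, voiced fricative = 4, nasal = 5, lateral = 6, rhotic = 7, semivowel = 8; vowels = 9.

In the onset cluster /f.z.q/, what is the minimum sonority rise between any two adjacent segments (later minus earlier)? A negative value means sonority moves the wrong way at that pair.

-3

/f/: voiceless fricative = 3.
/z/: voiced fricative = 4.
/q/: voiceless stop = 1.
/f/→/z/: change +1.
/z/→/q/: change -3.
Minimum = -3.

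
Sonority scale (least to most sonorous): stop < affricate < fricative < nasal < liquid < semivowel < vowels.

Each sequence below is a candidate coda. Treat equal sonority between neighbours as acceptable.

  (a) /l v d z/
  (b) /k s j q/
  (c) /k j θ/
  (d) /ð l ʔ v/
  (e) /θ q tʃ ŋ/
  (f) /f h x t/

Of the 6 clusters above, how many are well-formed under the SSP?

1

(a) 5-3-1-3 → violates
(b) 1-3-6-1 → violates
(c) 1-6-3 → violates
(d) 3-5-1-3 → violates
(e) 3-1-2-4 → violates
(f) 3-3-3-1 → obeys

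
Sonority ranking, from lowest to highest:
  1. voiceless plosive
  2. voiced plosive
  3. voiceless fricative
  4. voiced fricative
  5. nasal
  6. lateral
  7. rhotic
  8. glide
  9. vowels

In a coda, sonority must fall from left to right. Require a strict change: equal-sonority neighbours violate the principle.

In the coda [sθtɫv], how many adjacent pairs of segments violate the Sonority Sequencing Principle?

2

/s/: voiceless fricative = 3.
/θ/: voiceless fricative = 3.
/t/: voiceless plosive = 1.
/ɫ/: lateral = 6.
/v/: voiced fricative = 4.
/s/→/θ/: 3→3 (plateau) — violation.
/θ/→/t/: 3→1 (falls) — ok.
/t/→/ɫ/: 1→6 (does not fall) — violation.
/ɫ/→/v/: 6→4 (falls) — ok.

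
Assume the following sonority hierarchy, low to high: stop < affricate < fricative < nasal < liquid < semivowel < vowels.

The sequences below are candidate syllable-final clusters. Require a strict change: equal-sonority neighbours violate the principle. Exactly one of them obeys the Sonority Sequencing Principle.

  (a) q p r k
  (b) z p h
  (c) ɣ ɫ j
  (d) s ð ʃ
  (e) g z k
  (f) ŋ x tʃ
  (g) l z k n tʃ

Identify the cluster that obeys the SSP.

f

(a) q p r k: profile 1-1-5-1 — violates.
(b) z p h: profile 3-1-3 — violates.
(c) ɣ ɫ j: profile 3-5-6 — violates.
(d) s ð ʃ: profile 3-3-3 — violates.
(e) g z k: profile 1-3-1 — violates.
(f) ŋ x tʃ: profile 4-3-2 — obeys.
(g) l z k n tʃ: profile 5-3-1-4-2 — violates.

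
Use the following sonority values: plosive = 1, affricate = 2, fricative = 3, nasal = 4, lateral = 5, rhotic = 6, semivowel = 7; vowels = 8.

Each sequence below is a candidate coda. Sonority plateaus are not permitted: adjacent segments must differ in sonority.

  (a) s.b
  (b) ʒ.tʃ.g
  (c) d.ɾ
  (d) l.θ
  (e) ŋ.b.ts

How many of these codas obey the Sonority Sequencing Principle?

(a) 3-1 → obeys
(b) 3-2-1 → obeys
(c) 1-6 → violates
(d) 5-3 → obeys
(e) 4-1-2 → violates

3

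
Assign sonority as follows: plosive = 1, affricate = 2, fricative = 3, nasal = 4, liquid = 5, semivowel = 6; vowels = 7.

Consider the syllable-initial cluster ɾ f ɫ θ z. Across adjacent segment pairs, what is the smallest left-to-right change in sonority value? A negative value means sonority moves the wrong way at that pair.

/ɾ/: liquid = 5.
/f/: fricative = 3.
/ɫ/: liquid = 5.
/θ/: fricative = 3.
/z/: fricative = 3.
/ɾ/→/f/: change -2.
/f/→/ɫ/: change +2.
/ɫ/→/θ/: change -2.
/θ/→/z/: change +0.
Minimum = -2.

-2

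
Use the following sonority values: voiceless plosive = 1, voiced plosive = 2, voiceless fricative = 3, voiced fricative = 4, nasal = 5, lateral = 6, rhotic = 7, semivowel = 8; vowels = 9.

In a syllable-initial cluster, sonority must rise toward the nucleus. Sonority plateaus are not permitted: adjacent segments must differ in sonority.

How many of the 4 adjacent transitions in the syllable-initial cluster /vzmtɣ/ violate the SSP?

2

/v/: voiced fricative = 4.
/z/: voiced fricative = 4.
/m/: nasal = 5.
/t/: voiceless plosive = 1.
/ɣ/: voiced fricative = 4.
/v/→/z/: 4→4 (plateau) — violation.
/z/→/m/: 4→5 (rises) — ok.
/m/→/t/: 5→1 (does not rise) — violation.
/t/→/ɣ/: 1→4 (rises) — ok.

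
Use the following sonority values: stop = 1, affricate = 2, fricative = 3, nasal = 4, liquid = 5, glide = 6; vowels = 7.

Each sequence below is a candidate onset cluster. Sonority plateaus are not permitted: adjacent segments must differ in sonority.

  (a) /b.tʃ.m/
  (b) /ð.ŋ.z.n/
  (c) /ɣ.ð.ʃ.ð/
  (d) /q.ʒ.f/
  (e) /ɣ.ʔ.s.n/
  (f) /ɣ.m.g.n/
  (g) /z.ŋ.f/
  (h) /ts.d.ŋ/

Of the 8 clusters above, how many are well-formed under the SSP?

(a) sonority 1-2-4: well-formed.
(b) sonority 3-4-3-4: ill-formed.
(c) sonority 3-3-3-3: ill-formed.
(d) sonority 1-3-3: ill-formed.
(e) sonority 3-1-3-4: ill-formed.
(f) sonority 3-4-1-4: ill-formed.
(g) sonority 3-4-3: ill-formed.
(h) sonority 2-1-4: ill-formed.

1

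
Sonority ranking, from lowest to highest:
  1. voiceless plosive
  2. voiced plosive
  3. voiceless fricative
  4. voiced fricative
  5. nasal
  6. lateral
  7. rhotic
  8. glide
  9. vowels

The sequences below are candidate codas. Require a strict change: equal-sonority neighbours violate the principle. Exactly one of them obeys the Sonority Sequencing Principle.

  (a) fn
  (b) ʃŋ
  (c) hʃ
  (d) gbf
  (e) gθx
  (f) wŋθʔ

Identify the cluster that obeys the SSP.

(a) 3-5 → violates
(b) 3-5 → violates
(c) 3-3 → violates
(d) 2-2-3 → violates
(e) 2-3-3 → violates
(f) 8-5-3-1 → obeys

f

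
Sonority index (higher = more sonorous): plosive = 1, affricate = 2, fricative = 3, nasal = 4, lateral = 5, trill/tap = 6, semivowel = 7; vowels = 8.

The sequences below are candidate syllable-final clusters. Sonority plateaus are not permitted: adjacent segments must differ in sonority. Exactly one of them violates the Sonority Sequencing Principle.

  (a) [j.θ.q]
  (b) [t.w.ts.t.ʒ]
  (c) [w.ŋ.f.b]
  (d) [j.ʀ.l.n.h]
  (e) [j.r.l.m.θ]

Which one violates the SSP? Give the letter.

b

(a) 7-3-1 → obeys
(b) 1-7-2-1-3 → violates
(c) 7-4-3-1 → obeys
(d) 7-6-5-4-3 → obeys
(e) 7-6-5-4-3 → obeys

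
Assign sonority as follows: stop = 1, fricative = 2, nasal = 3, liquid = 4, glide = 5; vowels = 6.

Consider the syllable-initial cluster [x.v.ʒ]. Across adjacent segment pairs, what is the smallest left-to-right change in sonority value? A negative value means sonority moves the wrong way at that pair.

0

/x/ — fricative, sonority 2.
/v/ — fricative, sonority 2.
/ʒ/ — fricative, sonority 2.
/x/→/v/: change +0.
/v/→/ʒ/: change +0.
Minimum = 0.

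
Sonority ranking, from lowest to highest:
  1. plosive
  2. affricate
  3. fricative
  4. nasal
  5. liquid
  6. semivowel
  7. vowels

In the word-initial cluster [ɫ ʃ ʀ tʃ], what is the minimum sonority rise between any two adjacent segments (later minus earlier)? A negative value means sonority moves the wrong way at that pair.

-3

/ɫ/ — liquid, sonority 5.
/ʃ/ — fricative, sonority 3.
/ʀ/ — liquid, sonority 5.
/tʃ/ — affricate, sonority 2.
/ɫ/→/ʃ/: change -2.
/ʃ/→/ʀ/: change +2.
/ʀ/→/tʃ/: change -3.
Minimum = -3.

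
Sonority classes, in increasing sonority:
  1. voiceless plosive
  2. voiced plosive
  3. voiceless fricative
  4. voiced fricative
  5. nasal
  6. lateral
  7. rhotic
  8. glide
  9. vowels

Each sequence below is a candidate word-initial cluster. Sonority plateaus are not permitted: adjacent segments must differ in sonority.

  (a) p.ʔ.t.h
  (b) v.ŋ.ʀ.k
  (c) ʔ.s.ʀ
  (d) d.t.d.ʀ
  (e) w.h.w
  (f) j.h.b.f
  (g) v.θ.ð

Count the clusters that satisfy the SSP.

1

(a) 1-1-1-3 → violates
(b) 4-5-7-1 → violates
(c) 1-3-7 → obeys
(d) 2-1-2-7 → violates
(e) 8-3-8 → violates
(f) 8-3-2-3 → violates
(g) 4-3-4 → violates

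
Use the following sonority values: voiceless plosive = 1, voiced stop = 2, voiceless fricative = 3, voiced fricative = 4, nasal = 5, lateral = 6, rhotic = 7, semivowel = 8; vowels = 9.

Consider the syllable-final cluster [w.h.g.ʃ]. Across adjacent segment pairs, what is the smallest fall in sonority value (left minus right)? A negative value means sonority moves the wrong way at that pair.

-1

/w/: semivowel = 8.
/h/: voiceless fricative = 3.
/g/: voiced stop = 2.
/ʃ/: voiceless fricative = 3.
/w/→/h/: change +5.
/h/→/g/: change +1.
/g/→/ʃ/: change -1.
Minimum = -1.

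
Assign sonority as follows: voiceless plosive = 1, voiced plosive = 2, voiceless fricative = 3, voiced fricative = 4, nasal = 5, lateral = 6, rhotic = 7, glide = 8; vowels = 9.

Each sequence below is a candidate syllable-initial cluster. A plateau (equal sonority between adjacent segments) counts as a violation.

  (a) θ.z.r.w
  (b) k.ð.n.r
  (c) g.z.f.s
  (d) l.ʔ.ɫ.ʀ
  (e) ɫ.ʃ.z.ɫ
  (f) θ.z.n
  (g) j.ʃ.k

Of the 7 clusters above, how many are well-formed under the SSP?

3

(a) θ.z.r.w: profile 3-4-7-8 — obeys.
(b) k.ð.n.r: profile 1-4-5-7 — obeys.
(c) g.z.f.s: profile 2-4-3-3 — violates.
(d) l.ʔ.ɫ.ʀ: profile 6-1-6-7 — violates.
(e) ɫ.ʃ.z.ɫ: profile 6-3-4-6 — violates.
(f) θ.z.n: profile 3-4-5 — obeys.
(g) j.ʃ.k: profile 8-3-1 — violates.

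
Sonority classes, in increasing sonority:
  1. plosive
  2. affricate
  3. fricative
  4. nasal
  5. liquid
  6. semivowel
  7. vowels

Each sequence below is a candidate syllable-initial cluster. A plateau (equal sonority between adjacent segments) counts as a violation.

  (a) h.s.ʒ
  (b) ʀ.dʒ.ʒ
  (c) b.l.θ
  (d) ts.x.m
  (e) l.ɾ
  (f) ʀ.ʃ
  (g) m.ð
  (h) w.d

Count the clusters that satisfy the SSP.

1

(a) h.s.ʒ: profile 3-3-3 — violates.
(b) ʀ.dʒ.ʒ: profile 5-2-3 — violates.
(c) b.l.θ: profile 1-5-3 — violates.
(d) ts.x.m: profile 2-3-4 — obeys.
(e) l.ɾ: profile 5-5 — violates.
(f) ʀ.ʃ: profile 5-3 — violates.
(g) m.ð: profile 4-3 — violates.
(h) w.d: profile 6-1 — violates.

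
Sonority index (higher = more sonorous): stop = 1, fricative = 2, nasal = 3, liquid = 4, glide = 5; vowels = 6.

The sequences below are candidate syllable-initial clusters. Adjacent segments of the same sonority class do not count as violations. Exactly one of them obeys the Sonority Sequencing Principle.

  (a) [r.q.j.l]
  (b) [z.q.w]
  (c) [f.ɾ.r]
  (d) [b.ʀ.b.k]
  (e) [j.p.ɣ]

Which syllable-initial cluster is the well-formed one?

(a) 4-1-5-4 → violates
(b) 2-1-5 → violates
(c) 2-4-4 → obeys
(d) 1-4-1-1 → violates
(e) 5-1-2 → violates

c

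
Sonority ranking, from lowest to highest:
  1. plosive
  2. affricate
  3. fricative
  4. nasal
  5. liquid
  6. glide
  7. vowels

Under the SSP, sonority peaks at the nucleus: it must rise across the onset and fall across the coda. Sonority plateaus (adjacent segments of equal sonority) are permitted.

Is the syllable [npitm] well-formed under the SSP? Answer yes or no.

no

Onset: /n/ is a nasal (sonority 4), /p/ is a plosive (sonority 1); then the nucleus /i/ (sonority 7).
Onset profile 4-1-7 — does not rise throughout.
Coda: /t/ is a plosive (sonority 1), /m/ is a nasal (sonority 4).
Coda profile 7-1-4 — does not fall throughout.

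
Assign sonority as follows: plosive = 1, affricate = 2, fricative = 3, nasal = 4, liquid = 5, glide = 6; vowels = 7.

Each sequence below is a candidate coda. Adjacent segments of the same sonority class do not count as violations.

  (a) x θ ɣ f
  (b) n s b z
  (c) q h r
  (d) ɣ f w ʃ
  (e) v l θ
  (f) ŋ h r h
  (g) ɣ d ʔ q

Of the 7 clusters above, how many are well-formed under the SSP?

2

(a) x θ ɣ f: profile 3-3-3-3 — obeys.
(b) n s b z: profile 4-3-1-3 — violates.
(c) q h r: profile 1-3-5 — violates.
(d) ɣ f w ʃ: profile 3-3-6-3 — violates.
(e) v l θ: profile 3-5-3 — violates.
(f) ŋ h r h: profile 4-3-5-3 — violates.
(g) ɣ d ʔ q: profile 3-1-1-1 — obeys.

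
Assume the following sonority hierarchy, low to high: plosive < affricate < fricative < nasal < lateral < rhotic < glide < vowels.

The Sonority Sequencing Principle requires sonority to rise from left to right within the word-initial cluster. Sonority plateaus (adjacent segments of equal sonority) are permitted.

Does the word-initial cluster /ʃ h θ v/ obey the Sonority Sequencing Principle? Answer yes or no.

/ʃ/: fricative = 3.
/h/: fricative = 3.
/θ/: fricative = 3.
/v/: fricative = 3.
The profile 3-3-3-3 is non-decreasing (plateaus allowed), so the word-initial cluster satisfies the SSP.

yes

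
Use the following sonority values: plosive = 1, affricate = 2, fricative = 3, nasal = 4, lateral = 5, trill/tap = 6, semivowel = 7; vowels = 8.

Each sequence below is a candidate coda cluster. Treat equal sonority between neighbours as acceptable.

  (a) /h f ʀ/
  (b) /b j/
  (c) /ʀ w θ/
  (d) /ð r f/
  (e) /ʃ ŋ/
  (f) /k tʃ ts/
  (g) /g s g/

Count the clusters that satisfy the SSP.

(a) /h f ʀ/: profile 3-3-6 — violates.
(b) /b j/: profile 1-7 — violates.
(c) /ʀ w θ/: profile 6-7-3 — violates.
(d) /ð r f/: profile 3-6-3 — violates.
(e) /ʃ ŋ/: profile 3-4 — violates.
(f) /k tʃ ts/: profile 1-2-2 — violates.
(g) /g s g/: profile 1-3-1 — violates.

0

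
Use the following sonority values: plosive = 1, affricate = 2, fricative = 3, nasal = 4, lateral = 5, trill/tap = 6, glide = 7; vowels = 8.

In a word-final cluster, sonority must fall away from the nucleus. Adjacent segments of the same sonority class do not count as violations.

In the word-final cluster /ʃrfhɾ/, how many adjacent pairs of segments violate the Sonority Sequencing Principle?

2

/ʃ/ is a fricative (sonority 3).
/r/ is a trill/tap (sonority 6).
/f/ is a fricative (sonority 3).
/h/ is a fricative (sonority 3).
/ɾ/ is a trill/tap (sonority 6).
/ʃ/→/r/: 3→6 (does not fall) — violation.
/r/→/f/: 6→3 (falls) — ok.
/f/→/h/: 3→3 (plateau, allowed) — ok.
/h/→/ɾ/: 3→6 (does not fall) — violation.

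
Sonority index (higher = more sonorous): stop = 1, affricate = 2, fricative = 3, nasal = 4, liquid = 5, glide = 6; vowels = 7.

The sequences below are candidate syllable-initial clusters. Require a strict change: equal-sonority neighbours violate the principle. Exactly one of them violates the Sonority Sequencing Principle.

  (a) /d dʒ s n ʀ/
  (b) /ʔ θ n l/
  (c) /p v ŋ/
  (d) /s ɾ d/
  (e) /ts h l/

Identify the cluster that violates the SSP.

(a) /d dʒ s n ʀ/: profile 1-2-3-4-5 — obeys.
(b) /ʔ θ n l/: profile 1-3-4-5 — obeys.
(c) /p v ŋ/: profile 1-3-4 — obeys.
(d) /s ɾ d/: profile 3-5-1 — violates.
(e) /ts h l/: profile 2-3-5 — obeys.

d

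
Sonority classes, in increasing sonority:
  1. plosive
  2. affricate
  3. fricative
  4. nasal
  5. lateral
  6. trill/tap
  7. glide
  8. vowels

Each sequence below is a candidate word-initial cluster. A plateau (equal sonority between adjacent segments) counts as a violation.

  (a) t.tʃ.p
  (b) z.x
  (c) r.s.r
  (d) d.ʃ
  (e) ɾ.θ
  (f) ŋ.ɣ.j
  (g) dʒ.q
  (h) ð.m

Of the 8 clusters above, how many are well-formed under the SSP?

2

(a) sonority 1-2-1: ill-formed.
(b) sonority 3-3: ill-formed.
(c) sonority 6-3-6: ill-formed.
(d) sonority 1-3: well-formed.
(e) sonority 6-3: ill-formed.
(f) sonority 4-3-7: ill-formed.
(g) sonority 2-1: ill-formed.
(h) sonority 3-4: well-formed.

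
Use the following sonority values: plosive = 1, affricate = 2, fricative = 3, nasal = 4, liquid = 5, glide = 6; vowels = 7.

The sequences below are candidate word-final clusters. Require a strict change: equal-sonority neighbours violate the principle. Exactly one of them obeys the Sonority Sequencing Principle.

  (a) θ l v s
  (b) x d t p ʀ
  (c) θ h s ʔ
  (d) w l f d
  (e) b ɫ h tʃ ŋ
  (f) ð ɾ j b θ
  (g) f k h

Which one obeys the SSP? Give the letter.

(a) 3-5-3-3 → violates
(b) 3-1-1-1-5 → violates
(c) 3-3-3-1 → violates
(d) 6-5-3-1 → obeys
(e) 1-5-3-2-4 → violates
(f) 3-5-6-1-3 → violates
(g) 3-1-3 → violates

d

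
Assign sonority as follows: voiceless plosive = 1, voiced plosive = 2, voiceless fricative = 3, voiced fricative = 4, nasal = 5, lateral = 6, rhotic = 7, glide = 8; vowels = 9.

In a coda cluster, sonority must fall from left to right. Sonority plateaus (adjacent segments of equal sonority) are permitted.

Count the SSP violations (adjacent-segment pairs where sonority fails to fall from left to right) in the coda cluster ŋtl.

1

/ŋ/ — nasal, sonority 5.
/t/ — voiceless plosive, sonority 1.
/l/ — lateral, sonority 6.
/ŋ/→/t/: 5→1 (falls) — ok.
/t/→/l/: 1→6 (does not fall) — violation.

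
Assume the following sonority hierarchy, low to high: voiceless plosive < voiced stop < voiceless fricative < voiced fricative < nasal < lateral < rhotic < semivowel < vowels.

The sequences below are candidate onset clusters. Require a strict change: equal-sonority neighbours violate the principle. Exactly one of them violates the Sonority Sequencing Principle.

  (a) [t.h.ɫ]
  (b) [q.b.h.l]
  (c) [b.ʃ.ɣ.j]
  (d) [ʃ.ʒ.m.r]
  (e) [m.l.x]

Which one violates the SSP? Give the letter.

(a) [t.h.ɫ]: profile 1-3-6 — obeys.
(b) [q.b.h.l]: profile 1-2-3-6 — obeys.
(c) [b.ʃ.ɣ.j]: profile 2-3-4-8 — obeys.
(d) [ʃ.ʒ.m.r]: profile 3-4-5-7 — obeys.
(e) [m.l.x]: profile 5-6-3 — violates.

e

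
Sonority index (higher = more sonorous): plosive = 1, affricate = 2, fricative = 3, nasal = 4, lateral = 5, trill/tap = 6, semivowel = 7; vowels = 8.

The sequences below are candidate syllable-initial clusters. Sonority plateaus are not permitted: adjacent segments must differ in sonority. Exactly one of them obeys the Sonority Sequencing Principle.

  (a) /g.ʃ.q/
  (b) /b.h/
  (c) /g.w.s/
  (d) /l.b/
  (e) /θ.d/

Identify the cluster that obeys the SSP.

b

(a) /g.ʃ.q/: profile 1-3-1 — violates.
(b) /b.h/: profile 1-3 — obeys.
(c) /g.w.s/: profile 1-7-3 — violates.
(d) /l.b/: profile 5-1 — violates.
(e) /θ.d/: profile 3-1 — violates.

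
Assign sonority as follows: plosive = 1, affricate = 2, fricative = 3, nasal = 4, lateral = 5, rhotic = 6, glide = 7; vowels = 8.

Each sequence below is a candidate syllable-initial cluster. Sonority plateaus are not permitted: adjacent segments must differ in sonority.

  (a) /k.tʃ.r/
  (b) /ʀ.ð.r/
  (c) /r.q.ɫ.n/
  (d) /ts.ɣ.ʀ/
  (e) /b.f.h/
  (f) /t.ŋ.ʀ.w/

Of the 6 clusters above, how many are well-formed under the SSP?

3

(a) 1-2-6 → obeys
(b) 6-3-6 → violates
(c) 6-1-5-4 → violates
(d) 2-3-6 → obeys
(e) 1-3-3 → violates
(f) 1-4-6-7 → obeys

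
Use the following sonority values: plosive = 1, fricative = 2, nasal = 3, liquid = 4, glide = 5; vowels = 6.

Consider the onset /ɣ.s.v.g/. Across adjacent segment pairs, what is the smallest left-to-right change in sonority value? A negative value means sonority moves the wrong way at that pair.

/ɣ/ is a fricative (sonority 2).
/s/ is a fricative (sonority 2).
/v/ is a fricative (sonority 2).
/g/ is a plosive (sonority 1).
/ɣ/→/s/: change +0.
/s/→/v/: change +0.
/v/→/g/: change -1.
Minimum = -1.

-1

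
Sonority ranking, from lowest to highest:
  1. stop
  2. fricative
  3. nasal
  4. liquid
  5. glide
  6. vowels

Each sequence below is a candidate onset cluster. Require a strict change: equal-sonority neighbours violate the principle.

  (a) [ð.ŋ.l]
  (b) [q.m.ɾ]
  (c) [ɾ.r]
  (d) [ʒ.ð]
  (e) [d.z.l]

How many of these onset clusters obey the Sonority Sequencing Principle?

(a) 2-3-4 → obeys
(b) 1-3-4 → obeys
(c) 4-4 → violates
(d) 2-2 → violates
(e) 1-2-4 → obeys

3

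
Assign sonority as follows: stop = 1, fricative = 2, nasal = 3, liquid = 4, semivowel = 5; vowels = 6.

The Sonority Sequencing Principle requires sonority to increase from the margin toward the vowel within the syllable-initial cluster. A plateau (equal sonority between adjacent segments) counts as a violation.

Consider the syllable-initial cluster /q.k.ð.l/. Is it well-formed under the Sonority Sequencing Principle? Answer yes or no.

no

/q/ is a stop (sonority 1).
/k/ is a stop (sonority 1).
/ð/ is a fricative (sonority 2).
/l/ is a liquid (sonority 4).
The profile is 1-1-2-4. Between /q/ (1) and /k/ (1) sonority does not rise, so the cluster violates the SSP.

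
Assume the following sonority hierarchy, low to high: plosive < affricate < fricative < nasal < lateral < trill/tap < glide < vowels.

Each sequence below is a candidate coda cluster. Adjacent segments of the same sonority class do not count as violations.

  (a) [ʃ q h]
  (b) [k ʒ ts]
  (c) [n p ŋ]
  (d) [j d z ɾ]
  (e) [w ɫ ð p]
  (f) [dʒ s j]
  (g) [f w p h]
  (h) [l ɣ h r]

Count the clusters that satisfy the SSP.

1

(a) [ʃ q h]: profile 3-1-3 — violates.
(b) [k ʒ ts]: profile 1-3-2 — violates.
(c) [n p ŋ]: profile 4-1-4 — violates.
(d) [j d z ɾ]: profile 7-1-3-6 — violates.
(e) [w ɫ ð p]: profile 7-5-3-1 — obeys.
(f) [dʒ s j]: profile 2-3-7 — violates.
(g) [f w p h]: profile 3-7-1-3 — violates.
(h) [l ɣ h r]: profile 5-3-3-6 — violates.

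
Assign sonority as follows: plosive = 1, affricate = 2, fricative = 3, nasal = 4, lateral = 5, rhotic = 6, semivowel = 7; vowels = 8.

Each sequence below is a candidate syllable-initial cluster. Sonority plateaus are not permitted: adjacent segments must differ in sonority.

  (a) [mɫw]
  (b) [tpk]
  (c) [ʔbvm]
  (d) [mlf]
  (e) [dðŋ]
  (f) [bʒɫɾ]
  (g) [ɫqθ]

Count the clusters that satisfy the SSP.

(a) 4-5-7 → obeys
(b) 1-1-1 → violates
(c) 1-1-3-4 → violates
(d) 4-5-3 → violates
(e) 1-3-4 → obeys
(f) 1-3-5-6 → obeys
(g) 5-1-3 → violates

3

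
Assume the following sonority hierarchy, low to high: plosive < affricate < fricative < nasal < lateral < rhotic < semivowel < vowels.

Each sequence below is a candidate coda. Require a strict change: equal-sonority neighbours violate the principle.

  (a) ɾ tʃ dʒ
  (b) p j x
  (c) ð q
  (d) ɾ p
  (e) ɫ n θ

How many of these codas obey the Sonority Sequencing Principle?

(a) 6-2-2 → violates
(b) 1-7-3 → violates
(c) 3-1 → obeys
(d) 6-1 → obeys
(e) 5-4-3 → obeys

3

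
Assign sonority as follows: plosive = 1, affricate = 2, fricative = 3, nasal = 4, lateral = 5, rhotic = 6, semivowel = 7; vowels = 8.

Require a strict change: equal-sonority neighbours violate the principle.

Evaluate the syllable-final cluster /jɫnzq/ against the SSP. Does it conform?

/j/ — semivowel, sonority 7.
/ɫ/ — lateral, sonority 5.
/n/ — nasal, sonority 4.
/z/ — fricative, sonority 3.
/q/ — plosive, sonority 1.
The profile 7-5-4-3-1 strictly falls, so the syllable-final cluster satisfies the SSP.

yes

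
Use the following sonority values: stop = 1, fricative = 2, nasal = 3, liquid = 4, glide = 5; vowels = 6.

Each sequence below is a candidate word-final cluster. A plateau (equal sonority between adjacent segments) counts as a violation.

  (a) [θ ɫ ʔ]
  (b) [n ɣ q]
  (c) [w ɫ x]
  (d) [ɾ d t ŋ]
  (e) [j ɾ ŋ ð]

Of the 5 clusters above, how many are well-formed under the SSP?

(a) [θ ɫ ʔ]: profile 2-4-1 — violates.
(b) [n ɣ q]: profile 3-2-1 — obeys.
(c) [w ɫ x]: profile 5-4-2 — obeys.
(d) [ɾ d t ŋ]: profile 4-1-1-3 — violates.
(e) [j ɾ ŋ ð]: profile 5-4-3-2 — obeys.

3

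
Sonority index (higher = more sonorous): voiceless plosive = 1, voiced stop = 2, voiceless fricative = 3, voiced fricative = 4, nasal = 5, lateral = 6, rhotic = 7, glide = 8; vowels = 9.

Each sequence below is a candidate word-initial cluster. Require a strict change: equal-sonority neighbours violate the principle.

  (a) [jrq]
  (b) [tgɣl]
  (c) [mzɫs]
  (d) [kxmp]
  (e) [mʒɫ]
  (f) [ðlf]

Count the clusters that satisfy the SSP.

1

(a) sonority 8-7-1: ill-formed.
(b) sonority 1-2-4-6: well-formed.
(c) sonority 5-4-6-3: ill-formed.
(d) sonority 1-3-5-1: ill-formed.
(e) sonority 5-4-6: ill-formed.
(f) sonority 4-6-3: ill-formed.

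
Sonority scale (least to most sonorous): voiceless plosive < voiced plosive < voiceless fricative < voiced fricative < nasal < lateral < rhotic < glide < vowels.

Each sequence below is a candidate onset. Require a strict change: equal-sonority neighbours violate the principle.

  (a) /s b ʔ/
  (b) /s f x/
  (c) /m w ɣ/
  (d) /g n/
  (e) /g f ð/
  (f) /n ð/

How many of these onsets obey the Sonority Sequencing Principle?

(a) 3-2-1 → violates
(b) 3-3-3 → violates
(c) 5-8-4 → violates
(d) 2-5 → obeys
(e) 2-3-4 → obeys
(f) 5-4 → violates

2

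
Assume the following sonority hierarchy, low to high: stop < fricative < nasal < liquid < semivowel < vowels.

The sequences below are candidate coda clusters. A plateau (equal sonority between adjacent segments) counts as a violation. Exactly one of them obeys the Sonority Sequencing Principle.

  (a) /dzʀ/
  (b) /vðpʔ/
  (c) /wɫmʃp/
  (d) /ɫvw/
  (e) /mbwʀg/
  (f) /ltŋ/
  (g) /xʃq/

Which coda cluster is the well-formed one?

c

(a) 1-2-4 → violates
(b) 2-2-1-1 → violates
(c) 5-4-3-2-1 → obeys
(d) 4-2-5 → violates
(e) 3-1-5-4-1 → violates
(f) 4-1-3 → violates
(g) 2-2-1 → violates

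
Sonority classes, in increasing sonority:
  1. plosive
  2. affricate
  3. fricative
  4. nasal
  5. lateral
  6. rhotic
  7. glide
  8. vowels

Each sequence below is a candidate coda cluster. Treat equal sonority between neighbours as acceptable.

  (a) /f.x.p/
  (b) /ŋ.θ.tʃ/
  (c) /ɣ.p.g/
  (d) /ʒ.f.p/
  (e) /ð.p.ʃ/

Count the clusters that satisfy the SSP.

(a) 3-3-1 → obeys
(b) 4-3-2 → obeys
(c) 3-1-1 → obeys
(d) 3-3-1 → obeys
(e) 3-1-3 → violates

4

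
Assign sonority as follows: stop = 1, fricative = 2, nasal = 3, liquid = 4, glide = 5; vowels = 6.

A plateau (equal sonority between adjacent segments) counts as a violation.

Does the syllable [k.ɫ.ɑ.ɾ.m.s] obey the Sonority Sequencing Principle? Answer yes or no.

Onset: /k/ is a stop (sonority 1), /ɫ/ is a liquid (sonority 4); then the nucleus /ɑ/ (sonority 6).
Onset profile 1-4-6 — rises to the nucleus.
Coda: /ɾ/ is a liquid (sonority 4), /m/ is a nasal (sonority 3), /s/ is a fricative (sonority 2).
Coda profile 6-4-3-2 — falls from the nucleus.

yes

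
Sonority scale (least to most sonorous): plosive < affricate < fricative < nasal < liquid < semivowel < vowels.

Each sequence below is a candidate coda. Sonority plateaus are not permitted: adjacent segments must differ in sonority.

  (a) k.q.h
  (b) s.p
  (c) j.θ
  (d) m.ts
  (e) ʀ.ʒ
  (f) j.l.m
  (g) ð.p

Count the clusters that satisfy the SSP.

(a) 1-1-3 → violates
(b) 3-1 → obeys
(c) 6-3 → obeys
(d) 4-2 → obeys
(e) 5-3 → obeys
(f) 6-5-4 → obeys
(g) 3-1 → obeys

6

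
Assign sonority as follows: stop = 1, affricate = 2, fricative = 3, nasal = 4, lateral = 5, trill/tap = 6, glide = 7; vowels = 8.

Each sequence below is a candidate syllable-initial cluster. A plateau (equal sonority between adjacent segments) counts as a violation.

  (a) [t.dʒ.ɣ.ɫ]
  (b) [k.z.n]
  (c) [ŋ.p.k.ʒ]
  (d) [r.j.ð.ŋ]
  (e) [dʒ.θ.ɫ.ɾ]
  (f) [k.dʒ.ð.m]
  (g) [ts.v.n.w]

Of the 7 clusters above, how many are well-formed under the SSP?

(a) sonority 1-2-3-5: well-formed.
(b) sonority 1-3-4: well-formed.
(c) sonority 4-1-1-3: ill-formed.
(d) sonority 6-7-3-4: ill-formed.
(e) sonority 2-3-5-6: well-formed.
(f) sonority 1-2-3-4: well-formed.
(g) sonority 2-3-4-7: well-formed.

5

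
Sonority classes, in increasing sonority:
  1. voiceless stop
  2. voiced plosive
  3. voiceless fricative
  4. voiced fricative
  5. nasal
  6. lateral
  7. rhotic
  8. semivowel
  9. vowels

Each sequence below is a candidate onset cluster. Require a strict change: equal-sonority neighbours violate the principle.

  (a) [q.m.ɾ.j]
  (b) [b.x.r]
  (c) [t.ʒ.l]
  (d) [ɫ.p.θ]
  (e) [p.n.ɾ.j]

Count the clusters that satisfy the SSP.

4

(a) 1-5-7-8 → obeys
(b) 2-3-7 → obeys
(c) 1-4-6 → obeys
(d) 6-1-3 → violates
(e) 1-5-7-8 → obeys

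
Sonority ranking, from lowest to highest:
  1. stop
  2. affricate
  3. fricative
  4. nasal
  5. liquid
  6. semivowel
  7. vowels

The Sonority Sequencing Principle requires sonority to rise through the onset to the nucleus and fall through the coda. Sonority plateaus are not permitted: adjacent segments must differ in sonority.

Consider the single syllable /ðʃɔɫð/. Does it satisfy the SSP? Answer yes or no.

no

Onset: /ð/ is a fricative (sonority 3), /ʃ/ is a fricative (sonority 3); then the nucleus /ɔ/ (sonority 7).
Onset profile 3-3-7 — does not strictly rise throughout.
Coda: /ɫ/ is a liquid (sonority 5), /ð/ is a fricative (sonority 3).
Coda profile 7-5-3 — falls from the nucleus.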